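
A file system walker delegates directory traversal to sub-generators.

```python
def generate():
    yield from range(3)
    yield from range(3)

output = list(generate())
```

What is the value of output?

Step 1: Trace yields in order:
  yield 0
  yield 1
  yield 2
  yield 0
  yield 1
  yield 2
Therefore output = [0, 1, 2, 0, 1, 2].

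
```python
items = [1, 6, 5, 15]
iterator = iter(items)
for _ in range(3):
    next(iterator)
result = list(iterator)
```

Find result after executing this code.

Step 1: Create iterator over [1, 6, 5, 15].
Step 2: Advance 3 positions (consuming [1, 6, 5]).
Step 3: list() collects remaining elements: [15].
Therefore result = [15].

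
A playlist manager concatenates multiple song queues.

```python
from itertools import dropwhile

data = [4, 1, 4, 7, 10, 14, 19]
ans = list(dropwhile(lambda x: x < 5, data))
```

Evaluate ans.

Step 1: dropwhile drops elements while < 5:
  4 < 5: dropped
  1 < 5: dropped
  4 < 5: dropped
  7: kept (dropping stopped)
Step 2: Remaining elements kept regardless of condition.
Therefore ans = [7, 10, 14, 19].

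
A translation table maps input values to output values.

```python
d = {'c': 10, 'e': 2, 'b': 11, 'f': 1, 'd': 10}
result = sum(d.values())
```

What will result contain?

Step 1: d.values() = [10, 2, 11, 1, 10].
Step 2: sum = 34.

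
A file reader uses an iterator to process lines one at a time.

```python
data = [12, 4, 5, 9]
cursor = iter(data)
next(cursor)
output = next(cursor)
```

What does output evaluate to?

Step 1: Create iterator over [12, 4, 5, 9].
Step 2: next() consumes 12.
Step 3: next() returns 4.
Therefore output = 4.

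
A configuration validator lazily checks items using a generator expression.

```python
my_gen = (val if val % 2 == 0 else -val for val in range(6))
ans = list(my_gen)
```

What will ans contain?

Step 1: For each val in range(6), yield val if even, else -val:
  val=0: even, yield 0
  val=1: odd, yield -1
  val=2: even, yield 2
  val=3: odd, yield -3
  val=4: even, yield 4
  val=5: odd, yield -5
Therefore ans = [0, -1, 2, -3, 4, -5].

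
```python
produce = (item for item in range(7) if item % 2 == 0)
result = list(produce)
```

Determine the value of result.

Step 1: Filter range(7) keeping only even values:
  item=0: even, included
  item=1: odd, excluded
  item=2: even, included
  item=3: odd, excluded
  item=4: even, included
  item=5: odd, excluded
  item=6: even, included
Therefore result = [0, 2, 4, 6].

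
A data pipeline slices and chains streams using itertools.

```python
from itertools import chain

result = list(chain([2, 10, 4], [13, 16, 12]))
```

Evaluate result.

Step 1: chain() concatenates iterables: [2, 10, 4] + [13, 16, 12].
Therefore result = [2, 10, 4, 13, 16, 12].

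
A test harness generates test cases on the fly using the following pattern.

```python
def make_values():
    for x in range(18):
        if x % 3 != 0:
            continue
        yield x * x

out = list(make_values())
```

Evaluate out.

Step 1: Only yield x**2 when x is divisible by 3:
  x=0: 0 % 3 == 0, yield 0**2 = 0
  x=3: 3 % 3 == 0, yield 3**2 = 9
  x=6: 6 % 3 == 0, yield 6**2 = 36
  x=9: 9 % 3 == 0, yield 9**2 = 81
  x=12: 12 % 3 == 0, yield 12**2 = 144
  x=15: 15 % 3 == 0, yield 15**2 = 225
Therefore out = [0, 9, 36, 81, 144, 225].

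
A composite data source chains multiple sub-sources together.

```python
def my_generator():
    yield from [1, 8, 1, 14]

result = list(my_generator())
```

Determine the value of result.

Step 1: yield from delegates to the iterable, yielding each element.
Step 2: Collected values: [1, 8, 1, 14].
Therefore result = [1, 8, 1, 14].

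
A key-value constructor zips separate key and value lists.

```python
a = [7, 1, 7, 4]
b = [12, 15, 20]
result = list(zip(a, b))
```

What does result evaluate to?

Step 1: zip stops at shortest (len(a)=4, len(b)=3):
  Index 0: (7, 12)
  Index 1: (1, 15)
  Index 2: (7, 20)
Step 2: Last element of a (4) has no pair, dropped.
Therefore result = [(7, 12), (1, 15), (7, 20)].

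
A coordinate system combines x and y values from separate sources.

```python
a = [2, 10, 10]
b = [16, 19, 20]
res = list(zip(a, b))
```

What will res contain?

Step 1: zip pairs elements at same index:
  Index 0: (2, 16)
  Index 1: (10, 19)
  Index 2: (10, 20)
Therefore res = [(2, 16), (10, 19), (10, 20)].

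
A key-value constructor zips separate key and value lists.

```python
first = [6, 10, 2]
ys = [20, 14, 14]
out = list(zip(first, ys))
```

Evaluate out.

Step 1: zip pairs elements at same index:
  Index 0: (6, 20)
  Index 1: (10, 14)
  Index 2: (2, 14)
Therefore out = [(6, 20), (10, 14), (2, 14)].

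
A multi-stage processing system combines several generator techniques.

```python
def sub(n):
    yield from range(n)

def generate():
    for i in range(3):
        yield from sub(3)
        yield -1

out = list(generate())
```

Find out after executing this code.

Step 1: For each i in range(3):
  i=0: yield from sub(3) -> [0, 1, 2], then yield -1
  i=1: yield from sub(3) -> [0, 1, 2], then yield -1
  i=2: yield from sub(3) -> [0, 1, 2], then yield -1
Therefore out = [0, 1, 2, -1, 0, 1, 2, -1, 0, 1, 2, -1].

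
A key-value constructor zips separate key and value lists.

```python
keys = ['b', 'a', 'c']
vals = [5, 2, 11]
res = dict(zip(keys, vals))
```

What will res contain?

Step 1: zip pairs keys with values:
  'b' -> 5
  'a' -> 2
  'c' -> 11
Therefore res = {'b': 5, 'a': 2, 'c': 11}.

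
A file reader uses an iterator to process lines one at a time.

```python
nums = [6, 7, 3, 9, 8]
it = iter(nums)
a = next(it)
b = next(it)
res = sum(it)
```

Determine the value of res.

Step 1: Create iterator over [6, 7, 3, 9, 8].
Step 2: a = next() = 6, b = next() = 7.
Step 3: sum() of remaining [3, 9, 8] = 20.
Therefore res = 20.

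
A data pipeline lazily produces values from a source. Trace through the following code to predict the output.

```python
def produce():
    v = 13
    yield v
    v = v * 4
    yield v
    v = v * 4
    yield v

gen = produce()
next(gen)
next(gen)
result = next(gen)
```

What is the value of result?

Step 1: Trace through generator execution:
  Yield 1: v starts at 13, yield 13
  Yield 2: v = 13 * 4 = 52, yield 52
  Yield 3: v = 52 * 4 = 208, yield 208
Step 2: First next() gets 13, second next() gets the second value, third next() yields 208.
Therefore result = 208.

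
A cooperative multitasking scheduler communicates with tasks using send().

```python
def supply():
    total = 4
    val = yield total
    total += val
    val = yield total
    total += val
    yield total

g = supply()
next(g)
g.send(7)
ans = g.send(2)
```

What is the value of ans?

Step 1: next() -> yield total=4.
Step 2: send(7) -> val=7, total = 4+7 = 11, yield 11.
Step 3: send(2) -> val=2, total = 11+2 = 13, yield 13.
Therefore ans = 13.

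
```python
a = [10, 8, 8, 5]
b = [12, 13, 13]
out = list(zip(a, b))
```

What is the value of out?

Step 1: zip stops at shortest (len(a)=4, len(b)=3):
  Index 0: (10, 12)
  Index 1: (8, 13)
  Index 2: (8, 13)
Step 2: Last element of a (5) has no pair, dropped.
Therefore out = [(10, 12), (8, 13), (8, 13)].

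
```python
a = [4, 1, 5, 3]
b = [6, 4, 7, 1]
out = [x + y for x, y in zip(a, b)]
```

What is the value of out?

Step 1: Add corresponding elements:
  4 + 6 = 10
  1 + 4 = 5
  5 + 7 = 12
  3 + 1 = 4
Therefore out = [10, 5, 12, 4].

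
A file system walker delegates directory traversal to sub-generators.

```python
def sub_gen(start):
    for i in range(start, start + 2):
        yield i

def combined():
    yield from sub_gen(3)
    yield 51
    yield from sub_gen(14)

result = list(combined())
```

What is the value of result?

Step 1: combined() delegates to sub_gen(3):
  yield 3
  yield 4
Step 2: yield 51
Step 3: Delegates to sub_gen(14):
  yield 14
  yield 15
Therefore result = [3, 4, 51, 14, 15].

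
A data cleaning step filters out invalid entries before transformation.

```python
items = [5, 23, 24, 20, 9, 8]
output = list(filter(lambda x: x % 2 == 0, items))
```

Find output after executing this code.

Step 1: Filter elements divisible by 2:
  5 % 2 = 1: removed
  23 % 2 = 1: removed
  24 % 2 = 0: kept
  20 % 2 = 0: kept
  9 % 2 = 1: removed
  8 % 2 = 0: kept
Therefore output = [24, 20, 8].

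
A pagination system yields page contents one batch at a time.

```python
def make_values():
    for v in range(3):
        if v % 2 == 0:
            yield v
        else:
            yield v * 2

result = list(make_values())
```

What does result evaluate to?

Step 1: For each v in range(3), yield v if even, else v*2:
  v=0 (even): yield 0
  v=1 (odd): yield 1*2 = 2
  v=2 (even): yield 2
Therefore result = [0, 2, 2].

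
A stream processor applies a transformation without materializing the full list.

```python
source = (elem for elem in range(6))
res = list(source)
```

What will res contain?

Step 1: Generator expression iterates range(6): [0, 1, 2, 3, 4, 5].
Step 2: list() collects all values.
Therefore res = [0, 1, 2, 3, 4, 5].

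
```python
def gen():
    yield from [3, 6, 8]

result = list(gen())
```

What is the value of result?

Step 1: yield from delegates to the iterable, yielding each element.
Step 2: Collected values: [3, 6, 8].
Therefore result = [3, 6, 8].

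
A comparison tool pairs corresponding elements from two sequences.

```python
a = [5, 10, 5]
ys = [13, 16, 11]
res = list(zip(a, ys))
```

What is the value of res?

Step 1: zip pairs elements at same index:
  Index 0: (5, 13)
  Index 1: (10, 16)
  Index 2: (5, 11)
Therefore res = [(5, 13), (10, 16), (5, 11)].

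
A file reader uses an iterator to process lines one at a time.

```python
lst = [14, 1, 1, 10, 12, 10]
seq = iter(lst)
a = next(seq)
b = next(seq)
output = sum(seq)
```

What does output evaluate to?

Step 1: Create iterator over [14, 1, 1, 10, 12, 10].
Step 2: a = next() = 14, b = next() = 1.
Step 3: sum() of remaining [1, 10, 12, 10] = 33.
Therefore output = 33.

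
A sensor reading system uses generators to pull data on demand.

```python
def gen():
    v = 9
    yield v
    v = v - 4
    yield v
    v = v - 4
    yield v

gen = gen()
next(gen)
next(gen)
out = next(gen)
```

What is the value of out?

Step 1: Trace through generator execution:
  Yield 1: v starts at 9, yield 9
  Yield 2: v = 9 - 4 = 5, yield 5
  Yield 3: v = 5 - 4 = 1, yield 1
Step 2: First next() gets 9, second next() gets the second value, third next() yields 1.
Therefore out = 1.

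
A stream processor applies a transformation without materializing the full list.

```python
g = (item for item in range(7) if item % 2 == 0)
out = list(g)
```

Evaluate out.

Step 1: Filter range(7) keeping only even values:
  item=0: even, included
  item=1: odd, excluded
  item=2: even, included
  item=3: odd, excluded
  item=4: even, included
  item=5: odd, excluded
  item=6: even, included
Therefore out = [0, 2, 4, 6].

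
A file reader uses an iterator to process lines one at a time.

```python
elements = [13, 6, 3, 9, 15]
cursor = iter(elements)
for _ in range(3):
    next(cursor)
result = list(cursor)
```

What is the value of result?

Step 1: Create iterator over [13, 6, 3, 9, 15].
Step 2: Advance 3 positions (consuming [13, 6, 3]).
Step 3: list() collects remaining elements: [9, 15].
Therefore result = [9, 15].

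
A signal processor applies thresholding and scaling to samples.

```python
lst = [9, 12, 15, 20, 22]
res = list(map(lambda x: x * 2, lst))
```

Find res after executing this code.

Step 1: Apply lambda x: x * 2 to each element:
  9 -> 18
  12 -> 24
  15 -> 30
  20 -> 40
  22 -> 44
Therefore res = [18, 24, 30, 40, 44].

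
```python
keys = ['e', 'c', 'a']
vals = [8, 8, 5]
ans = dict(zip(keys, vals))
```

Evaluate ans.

Step 1: zip pairs keys with values:
  'e' -> 8
  'c' -> 8
  'a' -> 5
Therefore ans = {'e': 8, 'c': 8, 'a': 5}.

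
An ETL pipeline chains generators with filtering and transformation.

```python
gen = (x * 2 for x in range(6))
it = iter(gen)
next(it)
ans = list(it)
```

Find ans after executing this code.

Step 1: Generator produces [0, 2, 4, 6, 8, 10].
Step 2: next(it) consumes first element (0).
Step 3: list(it) collects remaining: [2, 4, 6, 8, 10].
Therefore ans = [2, 4, 6, 8, 10].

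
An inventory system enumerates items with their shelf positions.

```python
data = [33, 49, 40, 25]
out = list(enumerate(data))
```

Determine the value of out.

Step 1: enumerate pairs each element with its index:
  (0, 33)
  (1, 49)
  (2, 40)
  (3, 25)
Therefore out = [(0, 33), (1, 49), (2, 40), (3, 25)].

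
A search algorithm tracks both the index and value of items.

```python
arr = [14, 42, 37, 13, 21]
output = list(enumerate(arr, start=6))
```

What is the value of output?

Step 1: enumerate with start=6:
  (6, 14)
  (7, 42)
  (8, 37)
  (9, 13)
  (10, 21)
Therefore output = [(6, 14), (7, 42), (8, 37), (9, 13), (10, 21)].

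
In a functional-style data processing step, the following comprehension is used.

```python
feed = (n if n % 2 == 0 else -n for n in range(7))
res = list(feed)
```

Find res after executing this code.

Step 1: For each n in range(7), yield n if even, else -n:
  n=0: even, yield 0
  n=1: odd, yield -1
  n=2: even, yield 2
  n=3: odd, yield -3
  n=4: even, yield 4
  n=5: odd, yield -5
  n=6: even, yield 6
Therefore res = [0, -1, 2, -3, 4, -5, 6].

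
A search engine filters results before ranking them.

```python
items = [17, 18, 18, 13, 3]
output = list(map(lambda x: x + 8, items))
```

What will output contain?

Step 1: Apply lambda x: x + 8 to each element:
  17 -> 25
  18 -> 26
  18 -> 26
  13 -> 21
  3 -> 11
Therefore output = [25, 26, 26, 21, 11].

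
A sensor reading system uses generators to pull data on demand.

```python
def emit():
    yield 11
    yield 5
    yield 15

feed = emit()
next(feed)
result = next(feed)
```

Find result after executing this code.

Step 1: emit() creates a generator.
Step 2: next(feed) yields 11 (consumed and discarded).
Step 3: next(feed) yields 5, assigned to result.
Therefore result = 5.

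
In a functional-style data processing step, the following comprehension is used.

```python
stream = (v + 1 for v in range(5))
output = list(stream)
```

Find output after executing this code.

Step 1: For each v in range(5), compute v+1:
  v=0: 0+1 = 1
  v=1: 1+1 = 2
  v=2: 2+1 = 3
  v=3: 3+1 = 4
  v=4: 4+1 = 5
Therefore output = [1, 2, 3, 4, 5].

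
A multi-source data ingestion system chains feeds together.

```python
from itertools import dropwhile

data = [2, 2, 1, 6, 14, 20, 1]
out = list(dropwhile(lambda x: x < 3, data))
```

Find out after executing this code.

Step 1: dropwhile drops elements while < 3:
  2 < 3: dropped
  2 < 3: dropped
  1 < 3: dropped
  6: kept (dropping stopped)
Step 2: Remaining elements kept regardless of condition.
Therefore out = [6, 14, 20, 1].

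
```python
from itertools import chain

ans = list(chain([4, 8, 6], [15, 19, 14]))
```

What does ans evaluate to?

Step 1: chain() concatenates iterables: [4, 8, 6] + [15, 19, 14].
Therefore ans = [4, 8, 6, 15, 19, 14].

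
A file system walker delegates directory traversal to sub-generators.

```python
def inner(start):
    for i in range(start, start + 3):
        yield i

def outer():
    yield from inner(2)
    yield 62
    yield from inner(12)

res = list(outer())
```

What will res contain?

Step 1: outer() delegates to inner(2):
  yield 2
  yield 3
  yield 4
Step 2: yield 62
Step 3: Delegates to inner(12):
  yield 12
  yield 13
  yield 14
Therefore res = [2, 3, 4, 62, 12, 13, 14].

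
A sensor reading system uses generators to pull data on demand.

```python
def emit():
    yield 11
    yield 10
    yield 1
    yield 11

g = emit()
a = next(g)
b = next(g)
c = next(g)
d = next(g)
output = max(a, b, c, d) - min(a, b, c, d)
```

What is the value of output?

Step 1: Create generator and consume all values:
  a = next(g) = 11
  b = next(g) = 10
  c = next(g) = 1
  d = next(g) = 11
Step 2: max = 11, min = 1, output = 11 - 1 = 10.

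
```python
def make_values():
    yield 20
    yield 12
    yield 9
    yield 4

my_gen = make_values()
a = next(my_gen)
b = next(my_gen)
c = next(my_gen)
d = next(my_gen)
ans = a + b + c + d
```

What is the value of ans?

Step 1: Create generator and consume all values:
  a = next(my_gen) = 20
  b = next(my_gen) = 12
  c = next(my_gen) = 9
  d = next(my_gen) = 4
Step 2: ans = 20 + 12 + 9 + 4 = 45.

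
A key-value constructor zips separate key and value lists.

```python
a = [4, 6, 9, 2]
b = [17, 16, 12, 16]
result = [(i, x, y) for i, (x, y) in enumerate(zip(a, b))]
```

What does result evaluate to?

Step 1: enumerate(zip(a, b)) gives index with paired elements:
  i=0: (4, 17)
  i=1: (6, 16)
  i=2: (9, 12)
  i=3: (2, 16)
Therefore result = [(0, 4, 17), (1, 6, 16), (2, 9, 12), (3, 2, 16)].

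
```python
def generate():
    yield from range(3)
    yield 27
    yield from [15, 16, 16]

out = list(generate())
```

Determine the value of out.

Step 1: Trace yields in order:
  yield 0
  yield 1
  yield 2
  yield 27
  yield 15
  yield 16
  yield 16
Therefore out = [0, 1, 2, 27, 15, 16, 16].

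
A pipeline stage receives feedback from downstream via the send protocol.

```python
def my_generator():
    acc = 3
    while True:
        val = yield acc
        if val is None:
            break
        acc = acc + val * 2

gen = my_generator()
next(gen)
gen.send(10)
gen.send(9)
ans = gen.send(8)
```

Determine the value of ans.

Step 1: next() -> yield acc=3.
Step 2: send(10) -> val=10, acc = 3 + 10*2 = 23, yield 23.
Step 3: send(9) -> val=9, acc = 23 + 9*2 = 41, yield 41.
Step 4: send(8) -> val=8, acc = 41 + 8*2 = 57, yield 57.
Therefore ans = 57.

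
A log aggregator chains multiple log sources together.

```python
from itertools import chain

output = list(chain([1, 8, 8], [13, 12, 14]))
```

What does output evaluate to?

Step 1: chain() concatenates iterables: [1, 8, 8] + [13, 12, 14].
Therefore output = [1, 8, 8, 13, 12, 14].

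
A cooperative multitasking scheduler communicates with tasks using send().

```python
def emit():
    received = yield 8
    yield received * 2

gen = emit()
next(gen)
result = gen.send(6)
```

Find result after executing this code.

Step 1: next(gen) advances to first yield, producing 8.
Step 2: send(6) resumes, received = 6.
Step 3: yield received * 2 = 6 * 2 = 12.
Therefore result = 12.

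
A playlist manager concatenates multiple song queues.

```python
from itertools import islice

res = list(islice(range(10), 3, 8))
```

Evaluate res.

Step 1: islice(range(10), 3, 8) takes elements at indices [3, 8).
Step 2: Elements: [3, 4, 5, 6, 7].
Therefore res = [3, 4, 5, 6, 7].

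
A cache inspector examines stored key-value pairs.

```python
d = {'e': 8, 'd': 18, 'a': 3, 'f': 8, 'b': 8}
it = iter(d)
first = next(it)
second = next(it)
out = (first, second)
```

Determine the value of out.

Step 1: iter(d) iterates over keys: ['e', 'd', 'a', 'f', 'b'].
Step 2: first = next(it) = 'e', second = next(it) = 'd'.
Therefore out = ('e', 'd').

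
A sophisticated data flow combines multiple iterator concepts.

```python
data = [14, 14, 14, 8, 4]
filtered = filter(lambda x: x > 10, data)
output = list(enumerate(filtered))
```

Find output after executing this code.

Step 1: Filter [14, 14, 14, 8, 4] for > 10: [14, 14, 14].
Step 2: enumerate re-indexes from 0: [(0, 14), (1, 14), (2, 14)].
Therefore output = [(0, 14), (1, 14), (2, 14)].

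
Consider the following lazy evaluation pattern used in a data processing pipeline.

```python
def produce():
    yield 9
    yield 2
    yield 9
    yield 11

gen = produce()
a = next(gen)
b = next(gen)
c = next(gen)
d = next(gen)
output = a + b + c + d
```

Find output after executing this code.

Step 1: Create generator and consume all values:
  a = next(gen) = 9
  b = next(gen) = 2
  c = next(gen) = 9
  d = next(gen) = 11
Step 2: output = 9 + 2 + 9 + 11 = 31.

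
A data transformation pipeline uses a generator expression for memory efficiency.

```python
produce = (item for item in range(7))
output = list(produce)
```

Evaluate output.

Step 1: Generator expression iterates range(7): [0, 1, 2, 3, 4, 5, 6].
Step 2: list() collects all values.
Therefore output = [0, 1, 2, 3, 4, 5, 6].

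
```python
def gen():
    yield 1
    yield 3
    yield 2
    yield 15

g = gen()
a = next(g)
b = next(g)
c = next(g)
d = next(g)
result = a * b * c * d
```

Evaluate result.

Step 1: Create generator and consume all values:
  a = next(g) = 1
  b = next(g) = 3
  c = next(g) = 2
  d = next(g) = 15
Step 2: result = 1 * 3 * 2 * 15 = 90.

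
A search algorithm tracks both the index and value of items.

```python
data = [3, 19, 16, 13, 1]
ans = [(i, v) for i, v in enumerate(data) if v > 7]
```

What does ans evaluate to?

Step 1: Filter enumerate([3, 19, 16, 13, 1]) keeping v > 7:
  (0, 3): 3 <= 7, excluded
  (1, 19): 19 > 7, included
  (2, 16): 16 > 7, included
  (3, 13): 13 > 7, included
  (4, 1): 1 <= 7, excluded
Therefore ans = [(1, 19), (2, 16), (3, 13)].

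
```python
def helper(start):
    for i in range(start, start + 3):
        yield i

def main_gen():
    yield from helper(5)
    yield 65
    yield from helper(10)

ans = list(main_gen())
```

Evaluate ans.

Step 1: main_gen() delegates to helper(5):
  yield 5
  yield 6
  yield 7
Step 2: yield 65
Step 3: Delegates to helper(10):
  yield 10
  yield 11
  yield 12
Therefore ans = [5, 6, 7, 65, 10, 11, 12].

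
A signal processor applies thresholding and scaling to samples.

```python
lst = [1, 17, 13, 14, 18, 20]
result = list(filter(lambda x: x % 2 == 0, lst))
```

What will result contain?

Step 1: Filter elements divisible by 2:
  1 % 2 = 1: removed
  17 % 2 = 1: removed
  13 % 2 = 1: removed
  14 % 2 = 0: kept
  18 % 2 = 0: kept
  20 % 2 = 0: kept
Therefore result = [14, 18, 20].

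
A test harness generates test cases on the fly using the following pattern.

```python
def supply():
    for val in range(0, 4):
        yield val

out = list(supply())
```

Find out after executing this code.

Step 1: The generator yields each value from range(0, 4).
Step 2: list() consumes all yields: [0, 1, 2, 3].
Therefore out = [0, 1, 2, 3].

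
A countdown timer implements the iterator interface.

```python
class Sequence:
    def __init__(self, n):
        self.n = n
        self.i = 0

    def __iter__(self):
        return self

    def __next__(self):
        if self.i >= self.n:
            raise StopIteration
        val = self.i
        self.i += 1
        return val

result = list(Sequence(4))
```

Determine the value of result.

Step 1: Sequence(4) creates an iterator counting 0 to 3.
Step 2: list() consumes all values: [0, 1, 2, 3].
Therefore result = [0, 1, 2, 3].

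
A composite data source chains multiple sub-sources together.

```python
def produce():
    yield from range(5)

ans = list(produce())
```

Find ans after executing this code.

Step 1: yield from delegates to the iterable, yielding each element.
Step 2: Collected values: [0, 1, 2, 3, 4].
Therefore ans = [0, 1, 2, 3, 4].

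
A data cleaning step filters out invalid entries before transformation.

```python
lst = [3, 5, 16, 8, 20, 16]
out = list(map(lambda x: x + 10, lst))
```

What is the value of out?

Step 1: Apply lambda x: x + 10 to each element:
  3 -> 13
  5 -> 15
  16 -> 26
  8 -> 18
  20 -> 30
  16 -> 26
Therefore out = [13, 15, 26, 18, 30, 26].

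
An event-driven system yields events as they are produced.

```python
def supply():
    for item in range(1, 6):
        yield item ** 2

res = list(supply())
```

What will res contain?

Step 1: For each item in range(1, 6), yield item**2:
  item=1: yield 1**2 = 1
  item=2: yield 2**2 = 4
  item=3: yield 3**2 = 9
  item=4: yield 4**2 = 16
  item=5: yield 5**2 = 25
Therefore res = [1, 4, 9, 16, 25].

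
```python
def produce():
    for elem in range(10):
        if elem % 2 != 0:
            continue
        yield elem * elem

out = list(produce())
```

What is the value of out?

Step 1: Only yield elem**2 when elem is divisible by 2:
  elem=0: 0 % 2 == 0, yield 0**2 = 0
  elem=2: 2 % 2 == 0, yield 2**2 = 4
  elem=4: 4 % 2 == 0, yield 4**2 = 16
  elem=6: 6 % 2 == 0, yield 6**2 = 36
  elem=8: 8 % 2 == 0, yield 8**2 = 64
Therefore out = [0, 4, 16, 36, 64].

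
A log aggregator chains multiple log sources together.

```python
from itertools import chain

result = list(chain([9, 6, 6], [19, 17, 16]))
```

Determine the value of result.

Step 1: chain() concatenates iterables: [9, 6, 6] + [19, 17, 16].
Therefore result = [9, 6, 6, 19, 17, 16].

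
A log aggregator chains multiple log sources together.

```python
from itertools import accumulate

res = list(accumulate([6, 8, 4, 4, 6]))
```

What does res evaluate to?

Step 1: accumulate computes running sums:
  + 6 = 6
  + 8 = 14
  + 4 = 18
  + 4 = 22
  + 6 = 28
Therefore res = [6, 14, 18, 22, 28].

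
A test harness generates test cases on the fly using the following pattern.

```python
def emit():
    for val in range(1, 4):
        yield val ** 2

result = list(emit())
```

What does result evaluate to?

Step 1: For each val in range(1, 4), yield val**2:
  val=1: yield 1**2 = 1
  val=2: yield 2**2 = 4
  val=3: yield 3**2 = 9
Therefore result = [1, 4, 9].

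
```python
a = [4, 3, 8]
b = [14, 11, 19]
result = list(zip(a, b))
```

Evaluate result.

Step 1: zip pairs elements at same index:
  Index 0: (4, 14)
  Index 1: (3, 11)
  Index 2: (8, 19)
Therefore result = [(4, 14), (3, 11), (8, 19)].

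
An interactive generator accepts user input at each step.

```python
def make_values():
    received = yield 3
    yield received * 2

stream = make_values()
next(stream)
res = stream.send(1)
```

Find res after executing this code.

Step 1: next(stream) advances to first yield, producing 3.
Step 2: send(1) resumes, received = 1.
Step 3: yield received * 2 = 1 * 2 = 2.
Therefore res = 2.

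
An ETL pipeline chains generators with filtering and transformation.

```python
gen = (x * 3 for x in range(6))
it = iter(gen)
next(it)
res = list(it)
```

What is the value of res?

Step 1: Generator produces [0, 3, 6, 9, 12, 15].
Step 2: next(it) consumes first element (0).
Step 3: list(it) collects remaining: [3, 6, 9, 12, 15].
Therefore res = [3, 6, 9, 12, 15].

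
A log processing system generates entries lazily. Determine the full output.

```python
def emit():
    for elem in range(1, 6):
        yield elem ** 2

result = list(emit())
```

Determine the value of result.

Step 1: For each elem in range(1, 6), yield elem**2:
  elem=1: yield 1**2 = 1
  elem=2: yield 2**2 = 4
  elem=3: yield 3**2 = 9
  elem=4: yield 4**2 = 16
  elem=5: yield 5**2 = 25
Therefore result = [1, 4, 9, 16, 25].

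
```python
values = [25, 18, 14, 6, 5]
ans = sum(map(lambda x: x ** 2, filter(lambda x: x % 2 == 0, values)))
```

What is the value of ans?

Step 1: Filter even numbers from [25, 18, 14, 6, 5]: [18, 14, 6]
Step 2: Square each: [324, 196, 36]
Step 3: Sum = 556.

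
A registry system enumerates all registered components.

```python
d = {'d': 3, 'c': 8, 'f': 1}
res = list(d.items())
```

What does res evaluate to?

Step 1: d.items() returns (key, value) pairs in insertion order.
Therefore res = [('d', 3), ('c', 8), ('f', 1)].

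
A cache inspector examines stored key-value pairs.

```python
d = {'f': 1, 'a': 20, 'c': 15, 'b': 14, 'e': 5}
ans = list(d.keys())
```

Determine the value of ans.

Step 1: d.keys() returns the dictionary keys in insertion order.
Therefore ans = ['f', 'a', 'c', 'b', 'e'].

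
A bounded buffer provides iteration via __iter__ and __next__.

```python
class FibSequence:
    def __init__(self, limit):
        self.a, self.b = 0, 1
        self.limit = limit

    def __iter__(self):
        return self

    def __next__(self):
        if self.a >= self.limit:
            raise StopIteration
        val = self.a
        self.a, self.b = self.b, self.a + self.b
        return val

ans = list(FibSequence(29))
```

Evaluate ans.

Step 1: Fibonacci-like sequence (a=0, b=1) until >= 29:
  Yield 0, then a,b = 1,1
  Yield 1, then a,b = 1,2
  Yield 1, then a,b = 2,3
  Yield 2, then a,b = 3,5
  Yield 3, then a,b = 5,8
  Yield 5, then a,b = 8,13
  Yield 8, then a,b = 13,21
  Yield 13, then a,b = 21,34
  Yield 21, then a,b = 34,55
Step 2: 34 >= 29, stop.
Therefore ans = [0, 1, 1, 2, 3, 5, 8, 13, 21].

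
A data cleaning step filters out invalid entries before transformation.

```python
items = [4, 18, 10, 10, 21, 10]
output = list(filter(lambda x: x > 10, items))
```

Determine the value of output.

Step 1: Filter elements > 10:
  4: removed
  18: kept
  10: removed
  10: removed
  21: kept
  10: removed
Therefore output = [18, 21].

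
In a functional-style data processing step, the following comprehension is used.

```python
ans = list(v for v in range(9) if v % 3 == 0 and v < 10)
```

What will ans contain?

Step 1: Filter range(9) where v % 3 == 0 and v < 10:
  v=0: both conditions met, included
  v=1: excluded (1 % 3 != 0)
  v=2: excluded (2 % 3 != 0)
  v=3: both conditions met, included
  v=4: excluded (4 % 3 != 0)
  v=5: excluded (5 % 3 != 0)
  v=6: both conditions met, included
  v=7: excluded (7 % 3 != 0)
  v=8: excluded (8 % 3 != 0)
Therefore ans = [0, 3, 6].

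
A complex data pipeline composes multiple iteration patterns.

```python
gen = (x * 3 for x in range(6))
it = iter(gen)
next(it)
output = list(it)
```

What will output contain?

Step 1: Generator produces [0, 3, 6, 9, 12, 15].
Step 2: next(it) consumes first element (0).
Step 3: list(it) collects remaining: [3, 6, 9, 12, 15].
Therefore output = [3, 6, 9, 12, 15].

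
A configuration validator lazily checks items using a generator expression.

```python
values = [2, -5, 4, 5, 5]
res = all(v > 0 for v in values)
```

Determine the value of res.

Step 1: Check v > 0 for each element in [2, -5, 4, 5, 5]:
  2 > 0: True
  -5 > 0: False
  4 > 0: True
  5 > 0: True
  5 > 0: True
Step 2: all() returns False.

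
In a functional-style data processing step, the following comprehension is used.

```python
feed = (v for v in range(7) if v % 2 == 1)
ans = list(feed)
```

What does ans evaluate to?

Step 1: Filter range(7) keeping only odd values:
  v=0: even, excluded
  v=1: odd, included
  v=2: even, excluded
  v=3: odd, included
  v=4: even, excluded
  v=5: odd, included
  v=6: even, excluded
Therefore ans = [1, 3, 5].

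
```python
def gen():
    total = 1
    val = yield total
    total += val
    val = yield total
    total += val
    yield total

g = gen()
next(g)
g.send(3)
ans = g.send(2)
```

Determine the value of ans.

Step 1: next() -> yield total=1.
Step 2: send(3) -> val=3, total = 1+3 = 4, yield 4.
Step 3: send(2) -> val=2, total = 4+2 = 6, yield 6.
Therefore ans = 6.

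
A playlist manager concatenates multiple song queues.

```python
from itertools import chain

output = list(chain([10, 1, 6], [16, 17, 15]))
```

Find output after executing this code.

Step 1: chain() concatenates iterables: [10, 1, 6] + [16, 17, 15].
Therefore output = [10, 1, 6, 16, 17, 15].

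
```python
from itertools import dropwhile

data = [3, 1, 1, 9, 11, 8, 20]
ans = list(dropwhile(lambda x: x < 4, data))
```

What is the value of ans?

Step 1: dropwhile drops elements while < 4:
  3 < 4: dropped
  1 < 4: dropped
  1 < 4: dropped
  9: kept (dropping stopped)
Step 2: Remaining elements kept regardless of condition.
Therefore ans = [9, 11, 8, 20].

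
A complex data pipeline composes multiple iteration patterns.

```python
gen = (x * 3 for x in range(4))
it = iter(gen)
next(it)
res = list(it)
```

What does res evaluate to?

Step 1: Generator produces [0, 3, 6, 9].
Step 2: next(it) consumes first element (0).
Step 3: list(it) collects remaining: [3, 6, 9].
Therefore res = [3, 6, 9].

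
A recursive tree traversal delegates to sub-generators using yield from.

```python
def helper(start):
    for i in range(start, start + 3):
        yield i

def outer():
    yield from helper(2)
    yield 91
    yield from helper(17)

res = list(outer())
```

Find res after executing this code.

Step 1: outer() delegates to helper(2):
  yield 2
  yield 3
  yield 4
Step 2: yield 91
Step 3: Delegates to helper(17):
  yield 17
  yield 18
  yield 19
Therefore res = [2, 3, 4, 91, 17, 18, 19].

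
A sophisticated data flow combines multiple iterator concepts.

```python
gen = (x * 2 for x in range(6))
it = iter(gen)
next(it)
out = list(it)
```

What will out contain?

Step 1: Generator produces [0, 2, 4, 6, 8, 10].
Step 2: next(it) consumes first element (0).
Step 3: list(it) collects remaining: [2, 4, 6, 8, 10].
Therefore out = [2, 4, 6, 8, 10].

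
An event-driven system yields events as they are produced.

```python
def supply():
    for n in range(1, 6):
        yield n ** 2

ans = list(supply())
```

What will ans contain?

Step 1: For each n in range(1, 6), yield n**2:
  n=1: yield 1**2 = 1
  n=2: yield 2**2 = 4
  n=3: yield 3**2 = 9
  n=4: yield 4**2 = 16
  n=5: yield 5**2 = 25
Therefore ans = [1, 4, 9, 16, 25].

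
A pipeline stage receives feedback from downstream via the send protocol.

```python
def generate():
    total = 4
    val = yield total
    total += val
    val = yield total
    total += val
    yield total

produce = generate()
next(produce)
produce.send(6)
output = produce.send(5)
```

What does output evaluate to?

Step 1: next() -> yield total=4.
Step 2: send(6) -> val=6, total = 4+6 = 10, yield 10.
Step 3: send(5) -> val=5, total = 10+5 = 15, yield 15.
Therefore output = 15.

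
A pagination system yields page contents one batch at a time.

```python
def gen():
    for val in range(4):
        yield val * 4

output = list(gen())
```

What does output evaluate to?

Step 1: For each val in range(4), yield val * 4:
  val=0: yield 0 * 4 = 0
  val=1: yield 1 * 4 = 4
  val=2: yield 2 * 4 = 8
  val=3: yield 3 * 4 = 12
Therefore output = [0, 4, 8, 12].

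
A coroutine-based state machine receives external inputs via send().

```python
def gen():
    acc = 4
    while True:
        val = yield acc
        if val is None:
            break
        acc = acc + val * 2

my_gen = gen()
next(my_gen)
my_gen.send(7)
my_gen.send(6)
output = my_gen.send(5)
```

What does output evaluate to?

Step 1: next() -> yield acc=4.
Step 2: send(7) -> val=7, acc = 4 + 7*2 = 18, yield 18.
Step 3: send(6) -> val=6, acc = 18 + 6*2 = 30, yield 30.
Step 4: send(5) -> val=5, acc = 30 + 5*2 = 40, yield 40.
Therefore output = 40.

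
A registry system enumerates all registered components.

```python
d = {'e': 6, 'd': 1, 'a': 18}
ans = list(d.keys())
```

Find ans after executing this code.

Step 1: d.keys() returns the dictionary keys in insertion order.
Therefore ans = ['e', 'd', 'a'].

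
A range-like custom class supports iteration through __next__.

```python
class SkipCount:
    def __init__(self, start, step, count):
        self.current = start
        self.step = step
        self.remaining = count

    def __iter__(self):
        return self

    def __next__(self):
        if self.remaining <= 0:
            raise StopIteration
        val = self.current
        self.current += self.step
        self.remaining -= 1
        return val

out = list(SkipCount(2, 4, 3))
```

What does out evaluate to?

Step 1: SkipCount starts at 2, increments by 4, for 3 steps:
  Yield 2, then current += 4
  Yield 6, then current += 4
  Yield 10, then current += 4
Therefore out = [2, 6, 10].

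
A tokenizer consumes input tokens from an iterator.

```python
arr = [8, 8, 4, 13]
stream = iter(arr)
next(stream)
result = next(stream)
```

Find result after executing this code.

Step 1: Create iterator over [8, 8, 4, 13].
Step 2: next() consumes 8.
Step 3: next() returns 8.
Therefore result = 8.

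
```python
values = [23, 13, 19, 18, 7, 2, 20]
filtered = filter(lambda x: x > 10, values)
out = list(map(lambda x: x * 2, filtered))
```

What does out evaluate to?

Step 1: Filter values for elements > 10:
  23: kept
  13: kept
  19: kept
  18: kept
  7: removed
  2: removed
  20: kept
Step 2: Map x * 2 on filtered [23, 13, 19, 18, 20]:
  23 -> 46
  13 -> 26
  19 -> 38
  18 -> 36
  20 -> 40
Therefore out = [46, 26, 38, 36, 40].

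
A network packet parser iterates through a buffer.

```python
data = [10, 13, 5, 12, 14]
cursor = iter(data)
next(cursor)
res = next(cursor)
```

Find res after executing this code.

Step 1: Create iterator over [10, 13, 5, 12, 14].
Step 2: next() consumes 10.
Step 3: next() returns 13.
Therefore res = 13.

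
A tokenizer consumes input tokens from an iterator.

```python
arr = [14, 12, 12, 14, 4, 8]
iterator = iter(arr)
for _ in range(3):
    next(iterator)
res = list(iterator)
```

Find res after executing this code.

Step 1: Create iterator over [14, 12, 12, 14, 4, 8].
Step 2: Advance 3 positions (consuming [14, 12, 12]).
Step 3: list() collects remaining elements: [14, 4, 8].
Therefore res = [14, 4, 8].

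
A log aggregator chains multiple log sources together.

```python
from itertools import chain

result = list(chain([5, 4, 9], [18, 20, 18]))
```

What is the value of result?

Step 1: chain() concatenates iterables: [5, 4, 9] + [18, 20, 18].
Therefore result = [5, 4, 9, 18, 20, 18].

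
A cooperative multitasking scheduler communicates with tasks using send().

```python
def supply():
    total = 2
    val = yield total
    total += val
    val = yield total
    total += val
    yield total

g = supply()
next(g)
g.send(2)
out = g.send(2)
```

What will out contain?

Step 1: next() -> yield total=2.
Step 2: send(2) -> val=2, total = 2+2 = 4, yield 4.
Step 3: send(2) -> val=2, total = 4+2 = 6, yield 6.
Therefore out = 6.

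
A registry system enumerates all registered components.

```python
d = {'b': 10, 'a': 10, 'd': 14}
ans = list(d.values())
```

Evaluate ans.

Step 1: d.values() returns the dictionary values in insertion order.
Therefore ans = [10, 10, 14].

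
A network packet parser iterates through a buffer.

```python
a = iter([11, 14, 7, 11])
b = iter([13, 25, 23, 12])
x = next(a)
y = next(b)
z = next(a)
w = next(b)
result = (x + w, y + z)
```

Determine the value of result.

Step 1: a iterates [11, 14, 7, 11], b iterates [13, 25, 23, 12].
Step 2: x = next(a) = 11, y = next(b) = 13.
Step 3: z = next(a) = 14, w = next(b) = 25.
Step 4: result = (11 + 25, 13 + 14) = (36, 27).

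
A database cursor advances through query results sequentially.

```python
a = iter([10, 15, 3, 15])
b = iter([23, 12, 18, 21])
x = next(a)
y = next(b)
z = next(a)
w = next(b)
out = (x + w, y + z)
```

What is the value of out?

Step 1: a iterates [10, 15, 3, 15], b iterates [23, 12, 18, 21].
Step 2: x = next(a) = 10, y = next(b) = 23.
Step 3: z = next(a) = 15, w = next(b) = 12.
Step 4: out = (10 + 12, 23 + 15) = (22, 38).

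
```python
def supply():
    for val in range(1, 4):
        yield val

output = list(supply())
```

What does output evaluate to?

Step 1: The generator yields each value from range(1, 4).
Step 2: list() consumes all yields: [1, 2, 3].
Therefore output = [1, 2, 3].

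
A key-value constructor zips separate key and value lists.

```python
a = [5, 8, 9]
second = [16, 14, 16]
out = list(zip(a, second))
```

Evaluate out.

Step 1: zip pairs elements at same index:
  Index 0: (5, 16)
  Index 1: (8, 14)
  Index 2: (9, 16)
Therefore out = [(5, 16), (8, 14), (9, 16)].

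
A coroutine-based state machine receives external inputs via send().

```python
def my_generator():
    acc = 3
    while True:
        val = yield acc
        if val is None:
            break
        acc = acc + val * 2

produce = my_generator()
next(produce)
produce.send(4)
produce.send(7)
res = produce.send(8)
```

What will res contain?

Step 1: next() -> yield acc=3.
Step 2: send(4) -> val=4, acc = 3 + 4*2 = 11, yield 11.
Step 3: send(7) -> val=7, acc = 11 + 7*2 = 25, yield 25.
Step 4: send(8) -> val=8, acc = 25 + 8*2 = 41, yield 41.
Therefore res = 41.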